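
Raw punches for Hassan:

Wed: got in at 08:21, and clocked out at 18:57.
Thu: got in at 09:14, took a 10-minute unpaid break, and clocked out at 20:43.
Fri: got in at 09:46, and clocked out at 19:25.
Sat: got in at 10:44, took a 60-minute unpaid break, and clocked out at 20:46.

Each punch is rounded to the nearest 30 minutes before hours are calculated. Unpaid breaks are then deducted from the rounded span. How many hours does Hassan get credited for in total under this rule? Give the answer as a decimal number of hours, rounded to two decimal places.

40.83 hours

Wed: in 08:21→08:30, out 18:57→19:00; 10 h 30 min
Thu: in 09:14→09:00, out 20:43→20:30; 11 h 30 min − 10 min = 11 h 20 min
Fri: in 09:46→10:00, out 19:25→19:30; 9 h 30 min
Sat: in 10:44→10:30, out 20:46→21:00; 10 h 30 min − 60 min = 9 h 30 min
Total credited: 40 h 50 min.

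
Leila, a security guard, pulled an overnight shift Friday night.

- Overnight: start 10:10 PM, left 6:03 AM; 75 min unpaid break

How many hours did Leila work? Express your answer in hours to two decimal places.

6.63 hours

Overnight: 10:10 PM → midnight = 1 h 50 min; midnight → 6:03 AM = 6 h 3 min; span 7 h 53 min; less 75 min break → 6 h 38 min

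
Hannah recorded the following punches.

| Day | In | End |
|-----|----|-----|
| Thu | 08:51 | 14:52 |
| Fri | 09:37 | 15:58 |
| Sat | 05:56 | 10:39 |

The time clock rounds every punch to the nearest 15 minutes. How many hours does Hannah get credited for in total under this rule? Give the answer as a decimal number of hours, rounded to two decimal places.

17.25 hours

Thu: in 08:51→08:45, out 14:52→14:45; 6 h 0 min
Fri: in 09:37→09:30, out 15:58→16:00; 6 h 30 min
Sat: in 05:56→06:00, out 10:39→10:45; 4 h 45 min
Total credited: 17 h 15 min.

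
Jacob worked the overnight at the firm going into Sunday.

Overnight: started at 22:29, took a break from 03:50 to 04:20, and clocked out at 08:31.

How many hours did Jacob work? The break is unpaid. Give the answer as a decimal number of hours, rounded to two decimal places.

9.53 hours

Overnight: 22:29 → midnight = 1 h 31 min; midnight → 08:31 = 8 h 31 min; span 10 h 2 min; less 30 min break → 9 h 32 min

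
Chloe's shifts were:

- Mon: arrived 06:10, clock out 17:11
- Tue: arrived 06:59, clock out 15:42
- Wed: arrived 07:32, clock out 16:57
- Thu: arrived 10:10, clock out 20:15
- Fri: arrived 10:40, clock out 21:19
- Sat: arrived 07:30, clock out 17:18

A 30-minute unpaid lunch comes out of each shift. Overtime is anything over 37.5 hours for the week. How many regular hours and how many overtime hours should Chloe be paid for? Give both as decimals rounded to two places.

Regular 37.50 hours, overtime 19.18 hours

Mon: 06:10–17:11 = 11 h 1 min; less 30 min break → 10 h 31 min
Tue: 06:59–15:42 = 8 h 43 min; less 30 min break → 8 h 13 min
Wed: 07:32–16:57 = 9 h 25 min; less 30 min break → 8 h 55 min
Thu: 10:10–20:15 = 10 h 5 min; less 30 min break → 9 h 35 min
Fri: 10:40–21:19 = 10 h 39 min; less 30 min break → 10 h 9 min
Sat: 07:30–17:18 = 9 h 48 min; less 30 min break → 9 h 18 min
Total worked: 56 h 41 min = 56.68 h.
Threshold 37.5 h → overtime 19 h 11 min, regular 37 h 30 min.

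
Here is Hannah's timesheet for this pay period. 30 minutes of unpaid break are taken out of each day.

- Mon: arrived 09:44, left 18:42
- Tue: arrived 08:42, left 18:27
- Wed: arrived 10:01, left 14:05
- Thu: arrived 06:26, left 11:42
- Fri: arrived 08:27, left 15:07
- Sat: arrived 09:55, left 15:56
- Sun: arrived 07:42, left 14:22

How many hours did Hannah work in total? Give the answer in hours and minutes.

Mon: 09:44–18:42 = 8 h 58 min; less 30 min break → 8 h 28 min
Tue: 08:42–18:27 = 9 h 45 min; less 30 min break → 9 h 15 min
Wed: 10:01–14:05 = 4 h 4 min; less 30 min break → 3 h 34 min
Thu: 06:26–11:42 = 5 h 16 min; less 30 min break → 4 h 46 min
Fri: 08:27–15:07 = 6 h 40 min; less 30 min break → 6 h 10 min
Sat: 09:55–15:56 = 6 h 1 min; less 30 min break → 5 h 31 min
Sun: 07:42–14:22 = 6 h 40 min; less 30 min break → 6 h 10 min
Total: 8 h 28 min + 9 h 15 min + 3 h 34 min + 4 h 46 min + 6 h 10 min + 5 h 31 min + 6 h 10 min = 43 h 54 min.

43 h 54 min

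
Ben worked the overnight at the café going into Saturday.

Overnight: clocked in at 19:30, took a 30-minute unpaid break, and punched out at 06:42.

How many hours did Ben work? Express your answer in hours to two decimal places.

Overnight: 19:30 → midnight = 4 h 30 min; midnight → 06:42 = 6 h 42 min; span 11 h 12 min; less 30 min break → 10 h 42 min

10.70 hours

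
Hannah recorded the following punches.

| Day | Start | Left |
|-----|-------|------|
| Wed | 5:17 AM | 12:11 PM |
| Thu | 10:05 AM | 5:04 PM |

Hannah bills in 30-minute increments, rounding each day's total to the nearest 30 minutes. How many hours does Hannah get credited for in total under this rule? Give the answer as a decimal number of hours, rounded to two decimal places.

Wed: 5:17 AM–12:11 PM = 6 h 54 min → rounds to 7 h 0 min
Thu: 10:05 AM–5:04 PM = 6 h 59 min → rounds to 7 h 0 min
Total credited: 14 h 0 min.

14.00 hours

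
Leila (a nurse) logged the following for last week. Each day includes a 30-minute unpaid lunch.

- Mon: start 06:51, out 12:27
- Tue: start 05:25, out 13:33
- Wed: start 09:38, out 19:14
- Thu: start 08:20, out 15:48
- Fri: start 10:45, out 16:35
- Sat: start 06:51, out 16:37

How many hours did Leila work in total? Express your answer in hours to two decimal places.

43.40 hours

Mon: 06:51–12:27 = 5 h 36 min; less 30 min break → 5 h 6 min
Tue: 05:25–13:33 = 8 h 8 min; less 30 min break → 7 h 38 min
Wed: 09:38–19:14 = 9 h 36 min; less 30 min break → 9 h 6 min
Thu: 08:20–15:48 = 7 h 28 min; less 30 min break → 6 h 58 min
Fri: 10:45–16:35 = 5 h 50 min; less 30 min break → 5 h 20 min
Sat: 06:51–16:37 = 9 h 46 min; less 30 min break → 9 h 16 min
Total: 5 h 6 min + 7 h 38 min + 9 h 6 min + 6 h 58 min + 5 h 20 min + 9 h 16 min = 43 h 24 min.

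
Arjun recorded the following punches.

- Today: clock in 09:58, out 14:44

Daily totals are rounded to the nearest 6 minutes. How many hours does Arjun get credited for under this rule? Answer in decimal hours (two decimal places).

4.80 hours

Today: 09:58–14:44 = 4 h 46 min → rounds to 4 h 48 min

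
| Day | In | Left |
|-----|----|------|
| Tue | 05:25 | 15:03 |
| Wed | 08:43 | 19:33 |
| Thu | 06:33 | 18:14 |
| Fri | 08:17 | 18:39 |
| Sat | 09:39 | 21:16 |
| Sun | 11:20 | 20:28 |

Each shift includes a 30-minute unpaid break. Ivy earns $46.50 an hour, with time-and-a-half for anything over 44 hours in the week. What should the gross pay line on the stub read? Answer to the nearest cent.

Tue: 05:25–15:03 = 9 h 38 min; less 30 min break → 9 h 8 min
Wed: 08:43–19:33 = 10 h 50 min; less 30 min break → 10 h 20 min
Thu: 06:33–18:14 = 11 h 41 min; less 30 min break → 11 h 11 min
Fri: 08:17–18:39 = 10 h 22 min; less 30 min break → 9 h 52 min
Sat: 09:39–21:16 = 11 h 37 min; less 30 min break → 11 h 7 min
Sun: 11:20–20:28 = 9 h 8 min; less 30 min break → 8 h 38 min
Total worked: 60 h 16 min = 3616 min.
Regular 44 h 0 min = 2640 min at $46.50/h; overtime 16 h 16 min = 976 min at $69.75/h.
Pay = (2640 × $46.50 + 976 × $69.75) ÷ 60 = $3180.60.

$3180.60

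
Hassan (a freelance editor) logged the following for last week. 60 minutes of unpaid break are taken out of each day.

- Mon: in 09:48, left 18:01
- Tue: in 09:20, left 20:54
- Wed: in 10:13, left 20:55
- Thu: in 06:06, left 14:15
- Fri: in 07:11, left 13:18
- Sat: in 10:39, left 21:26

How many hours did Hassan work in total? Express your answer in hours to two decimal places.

49.53 hours

Mon: 09:48–18:01 = 8 h 13 min; less 60 min break → 7 h 13 min
Tue: 09:20–20:54 = 11 h 34 min; less 60 min break → 10 h 34 min
Wed: 10:13–20:55 = 10 h 42 min; less 60 min break → 9 h 42 min
Thu: 06:06–14:15 = 8 h 9 min; less 60 min break → 7 h 9 min
Fri: 07:11–13:18 = 6 h 7 min; less 60 min break → 5 h 7 min
Sat: 10:39–21:26 = 10 h 47 min; less 60 min break → 9 h 47 min
Total: 7 h 13 min + 10 h 34 min + 9 h 42 min + 7 h 9 min + 5 h 7 min + 9 h 47 min = 49 h 32 min.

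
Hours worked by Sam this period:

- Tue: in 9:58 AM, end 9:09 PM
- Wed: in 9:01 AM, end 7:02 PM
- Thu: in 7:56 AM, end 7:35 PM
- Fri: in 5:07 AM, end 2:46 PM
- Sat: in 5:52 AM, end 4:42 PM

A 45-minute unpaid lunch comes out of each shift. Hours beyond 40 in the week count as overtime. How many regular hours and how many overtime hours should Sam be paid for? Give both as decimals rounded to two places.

Tue: 9:58 AM–9:09 PM = 11 h 11 min; less 45 min break → 10 h 26 min
Wed: 9:01 AM–7:02 PM = 10 h 1 min; less 45 min break → 9 h 16 min
Thu: 7:56 AM–7:35 PM = 11 h 39 min; less 45 min break → 10 h 54 min
Fri: 5:07 AM–2:46 PM = 9 h 39 min; less 45 min break → 8 h 54 min
Sat: 5:52 AM–4:42 PM = 10 h 50 min; less 45 min break → 10 h 5 min
Total worked: 49 h 35 min = 49.58 h.
Threshold 40 h → overtime 9 h 35 min, regular 40 h 0 min.

Regular 40.00 hours, overtime 9.58 hours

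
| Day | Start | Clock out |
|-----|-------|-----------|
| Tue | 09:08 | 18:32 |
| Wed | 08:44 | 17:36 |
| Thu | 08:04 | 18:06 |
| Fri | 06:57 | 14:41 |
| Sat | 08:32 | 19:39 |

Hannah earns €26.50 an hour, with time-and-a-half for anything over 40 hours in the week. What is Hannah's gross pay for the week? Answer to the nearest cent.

Tue: 09:08–18:32 = 9 h 24 min
Wed: 08:44–17:36 = 8 h 52 min
Thu: 08:04–18:06 = 10 h 2 min
Fri: 06:57–14:41 = 7 h 44 min
Sat: 08:32–19:39 = 11 h 7 min
Total worked: 47 h 9 min = 2829 min.
Regular 40 h 0 min = 2400 min at €26.50/h; overtime 7 h 9 min = 429 min at €39.75/h.
Pay = (2400 × €26.50 + 429 × €39.75) ÷ 60 = €1344.21.

€1344.21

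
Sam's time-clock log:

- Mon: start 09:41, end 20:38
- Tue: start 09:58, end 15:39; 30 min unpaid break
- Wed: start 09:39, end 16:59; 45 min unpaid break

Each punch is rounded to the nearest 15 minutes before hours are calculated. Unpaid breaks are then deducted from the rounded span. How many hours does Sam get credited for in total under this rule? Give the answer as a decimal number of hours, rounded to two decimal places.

Mon: in 09:41→09:45, out 20:38→20:45; 11 h 0 min
Tue: in 09:58→10:00, out 15:39→15:45; 5 h 45 min − 30 min = 5 h 15 min
Wed: in 09:39→09:45, out 16:59→17:00; 7 h 15 min − 45 min = 6 h 30 min
Total credited: 22 h 45 min.

22.75 hours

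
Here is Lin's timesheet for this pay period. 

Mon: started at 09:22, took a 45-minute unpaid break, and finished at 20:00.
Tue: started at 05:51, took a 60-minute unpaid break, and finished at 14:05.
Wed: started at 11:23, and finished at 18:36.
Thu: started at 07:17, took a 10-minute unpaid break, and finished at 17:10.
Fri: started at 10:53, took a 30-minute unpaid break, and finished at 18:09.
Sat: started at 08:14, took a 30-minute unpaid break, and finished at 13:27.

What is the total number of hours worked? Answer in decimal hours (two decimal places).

Mon: 09:22–20:00 = 10 h 38 min; less 45 min break → 9 h 53 min
Tue: 05:51–14:05 = 8 h 14 min; less 60 min break → 7 h 14 min
Wed: 11:23–18:36 = 7 h 13 min
Thu: 07:17–17:10 = 9 h 53 min; less 10 min break → 9 h 43 min
Fri: 10:53–18:09 = 7 h 16 min; less 30 min break → 6 h 46 min
Sat: 08:14–13:27 = 5 h 13 min; less 30 min break → 4 h 43 min
Total: 9 h 53 min + 7 h 14 min + 7 h 13 min + 9 h 43 min + 6 h 46 min + 4 h 43 min = 45 h 32 min.

45.53 hours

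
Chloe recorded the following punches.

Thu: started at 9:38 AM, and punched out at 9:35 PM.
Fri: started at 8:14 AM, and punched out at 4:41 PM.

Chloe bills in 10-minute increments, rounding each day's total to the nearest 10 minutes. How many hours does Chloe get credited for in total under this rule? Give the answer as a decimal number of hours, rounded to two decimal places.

Thu: 9:38 AM–9:35 PM = 11 h 57 min → rounds to 12 h 0 min
Fri: 8:14 AM–4:41 PM = 8 h 27 min → rounds to 8 h 30 min
Total credited: 20 h 30 min.

20.50 hours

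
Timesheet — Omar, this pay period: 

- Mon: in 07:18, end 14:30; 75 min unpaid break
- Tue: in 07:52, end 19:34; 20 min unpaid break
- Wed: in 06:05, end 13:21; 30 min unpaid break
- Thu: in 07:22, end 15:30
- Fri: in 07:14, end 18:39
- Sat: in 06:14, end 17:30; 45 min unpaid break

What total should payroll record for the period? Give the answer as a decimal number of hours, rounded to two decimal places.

54.15 hours

Mon: 07:18–14:30 = 7 h 12 min; less 75 min break → 5 h 57 min
Tue: 07:52–19:34 = 11 h 42 min; less 20 min break → 11 h 22 min
Wed: 06:05–13:21 = 7 h 16 min; less 30 min break → 6 h 46 min
Thu: 07:22–15:30 = 8 h 8 min
Fri: 07:14–18:39 = 11 h 25 min
Sat: 06:14–17:30 = 11 h 16 min; less 45 min break → 10 h 31 min
Total: 5 h 57 min + 11 h 22 min + 6 h 46 min + 8 h 8 min + 11 h 25 min + 10 h 31 min = 54 h 9 min.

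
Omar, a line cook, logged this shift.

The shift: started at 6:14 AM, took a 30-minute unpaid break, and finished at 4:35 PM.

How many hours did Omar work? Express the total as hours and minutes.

The shift: 6:14 AM–4:35 PM = 10 h 21 min; less 30 min break → 9 h 51 min

9 h 51 min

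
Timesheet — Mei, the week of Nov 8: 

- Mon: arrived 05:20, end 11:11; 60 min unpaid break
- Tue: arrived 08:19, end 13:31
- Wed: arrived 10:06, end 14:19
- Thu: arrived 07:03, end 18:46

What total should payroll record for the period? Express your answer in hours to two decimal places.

Mon: 05:20–11:11 = 5 h 51 min; less 60 min break → 4 h 51 min
Tue: 08:19–13:31 = 5 h 12 min
Wed: 10:06–14:19 = 4 h 13 min
Thu: 07:03–18:46 = 11 h 43 min
Total: 4 h 51 min + 5 h 12 min + 4 h 13 min + 11 h 43 min = 25 h 59 min.

25.98 hours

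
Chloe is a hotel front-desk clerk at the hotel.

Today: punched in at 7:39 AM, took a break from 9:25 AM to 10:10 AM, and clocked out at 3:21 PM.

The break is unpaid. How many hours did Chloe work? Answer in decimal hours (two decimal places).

Today: 7:39 AM–3:21 PM = 7 h 42 min; less 45 min break → 6 h 57 min

6.95 hours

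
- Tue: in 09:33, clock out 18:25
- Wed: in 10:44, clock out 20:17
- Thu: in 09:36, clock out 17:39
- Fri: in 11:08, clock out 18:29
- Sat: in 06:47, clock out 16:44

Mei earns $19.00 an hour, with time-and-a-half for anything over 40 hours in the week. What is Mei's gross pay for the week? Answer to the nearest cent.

$867.35

Tue: 09:33–18:25 = 8 h 52 min
Wed: 10:44–20:17 = 9 h 33 min
Thu: 09:36–17:39 = 8 h 3 min
Fri: 11:08–18:29 = 7 h 21 min
Sat: 06:47–16:44 = 9 h 57 min
Total worked: 43 h 46 min = 2626 min.
Regular 40 h 0 min = 2400 min at $19.00/h; overtime 3 h 46 min = 226 min at $28.50/h.
Pay = (2400 × $19.00 + 226 × $28.50) ÷ 60 = $867.35.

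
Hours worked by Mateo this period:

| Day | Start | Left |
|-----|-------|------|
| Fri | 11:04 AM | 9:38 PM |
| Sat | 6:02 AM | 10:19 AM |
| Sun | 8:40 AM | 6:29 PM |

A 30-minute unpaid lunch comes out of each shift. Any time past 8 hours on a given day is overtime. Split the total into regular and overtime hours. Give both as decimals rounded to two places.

Regular 19.78 hours, overtime 3.38 hours

Fri: 11:04 AM–9:38 PM = 10 h 34 min; less 30 min break → 10 h 4 min
Sat: 6:02 AM–10:19 AM = 4 h 17 min; less 30 min break → 3 h 47 min
Sun: 8:40 AM–6:29 PM = 9 h 49 min; less 30 min break → 9 h 19 min
Fri reg 8 h 0 min / OT 2 h 4 min; Sat reg 3 h 47 min / OT 0 h 0 min; Sun reg 8 h 0 min / OT 1 h 19 min.
Totals: regular 19 h 47 min, overtime 3 h 23 min.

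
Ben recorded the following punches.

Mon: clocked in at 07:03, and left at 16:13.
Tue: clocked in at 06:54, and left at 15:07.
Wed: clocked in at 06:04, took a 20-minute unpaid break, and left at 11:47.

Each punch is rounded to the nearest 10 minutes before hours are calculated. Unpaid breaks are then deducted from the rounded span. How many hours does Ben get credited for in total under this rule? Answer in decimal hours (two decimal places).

23.00 hours

Mon: in 07:03→07:00, out 16:13→16:10; 9 h 10 min
Tue: in 06:54→06:50, out 15:07→15:10; 8 h 20 min
Wed: in 06:04→06:00, out 11:47→11:50; 5 h 50 min − 20 min = 5 h 30 min
Total credited: 23 h 0 min.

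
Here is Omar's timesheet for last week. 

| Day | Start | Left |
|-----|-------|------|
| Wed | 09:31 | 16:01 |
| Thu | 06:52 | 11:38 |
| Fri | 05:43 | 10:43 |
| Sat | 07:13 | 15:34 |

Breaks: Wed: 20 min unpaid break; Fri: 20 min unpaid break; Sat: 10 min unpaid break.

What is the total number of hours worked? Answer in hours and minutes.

Wed: 09:31–16:01 = 6 h 30 min; less 20 min break → 6 h 10 min
Thu: 06:52–11:38 = 4 h 46 min
Fri: 05:43–10:43 = 5 h 0 min; less 20 min break → 4 h 40 min
Sat: 07:13–15:34 = 8 h 21 min; less 10 min break → 8 h 11 min
Total: 6 h 10 min + 4 h 46 min + 4 h 40 min + 8 h 11 min = 23 h 47 min.

23 h 47 min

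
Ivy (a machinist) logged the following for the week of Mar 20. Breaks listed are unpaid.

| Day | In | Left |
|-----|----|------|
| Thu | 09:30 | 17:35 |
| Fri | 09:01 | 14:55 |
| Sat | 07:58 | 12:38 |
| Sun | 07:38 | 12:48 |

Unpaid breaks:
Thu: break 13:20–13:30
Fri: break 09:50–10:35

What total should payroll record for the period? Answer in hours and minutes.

22 h 54 min

Thu: 09:30–17:35 = 8 h 5 min; less 10 min break → 7 h 55 min
Fri: 09:01–14:55 = 5 h 54 min; less 45 min break → 5 h 9 min
Sat: 07:58–12:38 = 4 h 40 min
Sun: 07:38–12:48 = 5 h 10 min
Total: 7 h 55 min + 5 h 9 min + 4 h 40 min + 5 h 10 min = 22 h 54 min.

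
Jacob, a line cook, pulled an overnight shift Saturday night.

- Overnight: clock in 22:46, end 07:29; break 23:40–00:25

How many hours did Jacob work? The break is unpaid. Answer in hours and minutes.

Overnight: 22:46 → midnight = 1 h 14 min; midnight → 07:29 = 7 h 29 min; span 8 h 43 min; less 45 min break → 7 h 58 min

7 h 58 min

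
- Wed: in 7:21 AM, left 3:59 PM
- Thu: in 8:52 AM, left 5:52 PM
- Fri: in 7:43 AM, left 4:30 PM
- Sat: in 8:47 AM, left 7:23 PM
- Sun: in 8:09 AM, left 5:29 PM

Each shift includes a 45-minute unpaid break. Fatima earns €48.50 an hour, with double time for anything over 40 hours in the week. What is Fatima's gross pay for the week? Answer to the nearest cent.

Wed: 7:21 AM–3:59 PM = 8 h 38 min; less 45 min break → 7 h 53 min
Thu: 8:52 AM–5:52 PM = 9 h 0 min; less 45 min break → 8 h 15 min
Fri: 7:43 AM–4:30 PM = 8 h 47 min; less 45 min break → 8 h 2 min
Sat: 8:47 AM–7:23 PM = 10 h 36 min; less 45 min break → 9 h 51 min
Sun: 8:09 AM–5:29 PM = 9 h 20 min; less 45 min break → 8 h 35 min
Total worked: 42 h 36 min = 2556 min.
Regular 40 h 0 min = 2400 min at €48.50/h; overtime 2 h 36 min = 156 min at €97.00/h.
Pay = (2400 × €48.50 + 156 × €97.00) ÷ 60 = €2192.20.

€2192.20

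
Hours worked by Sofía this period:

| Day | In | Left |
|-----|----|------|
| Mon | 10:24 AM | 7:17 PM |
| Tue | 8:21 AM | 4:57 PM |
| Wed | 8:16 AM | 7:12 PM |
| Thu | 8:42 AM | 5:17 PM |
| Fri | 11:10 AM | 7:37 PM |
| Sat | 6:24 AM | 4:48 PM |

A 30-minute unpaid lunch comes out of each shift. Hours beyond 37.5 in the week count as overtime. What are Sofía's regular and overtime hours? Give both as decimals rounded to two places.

Regular 37.50 hours, overtime 15.35 hours

Mon: 10:24 AM–7:17 PM = 8 h 53 min; less 30 min break → 8 h 23 min
Tue: 8:21 AM–4:57 PM = 8 h 36 min; less 30 min break → 8 h 6 min
Wed: 8:16 AM–7:12 PM = 10 h 56 min; less 30 min break → 10 h 26 min
Thu: 8:42 AM–5:17 PM = 8 h 35 min; less 30 min break → 8 h 5 min
Fri: 11:10 AM–7:37 PM = 8 h 27 min; less 30 min break → 7 h 57 min
Sat: 6:24 AM–4:48 PM = 10 h 24 min; less 30 min break → 9 h 54 min
Total worked: 52 h 51 min = 52.85 h.
Threshold 37.5 h → overtime 15 h 21 min, regular 37 h 30 min.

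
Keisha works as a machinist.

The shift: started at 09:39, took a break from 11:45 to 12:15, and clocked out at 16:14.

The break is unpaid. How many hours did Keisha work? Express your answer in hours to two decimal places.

The shift: 09:39–16:14 = 6 h 35 min; less 30 min break → 6 h 5 min

6.08 hours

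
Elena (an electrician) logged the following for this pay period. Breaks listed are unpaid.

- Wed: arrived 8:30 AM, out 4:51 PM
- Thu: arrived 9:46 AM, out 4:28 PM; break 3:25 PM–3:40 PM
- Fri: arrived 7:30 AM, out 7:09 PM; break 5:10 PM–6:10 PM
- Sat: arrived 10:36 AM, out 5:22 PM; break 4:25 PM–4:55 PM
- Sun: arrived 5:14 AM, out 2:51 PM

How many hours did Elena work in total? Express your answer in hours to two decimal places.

Wed: 8:30 AM–4:51 PM = 8 h 21 min
Thu: 9:46 AM–4:28 PM = 6 h 42 min; less 15 min break → 6 h 27 min
Fri: 7:30 AM–7:09 PM = 11 h 39 min; less 60 min break → 10 h 39 min
Sat: 10:36 AM–5:22 PM = 6 h 46 min; less 30 min break → 6 h 16 min
Sun: 5:14 AM–2:51 PM = 9 h 37 min
Total: 8 h 21 min + 6 h 27 min + 10 h 39 min + 6 h 16 min + 9 h 37 min = 41 h 20 min.

41.33 hours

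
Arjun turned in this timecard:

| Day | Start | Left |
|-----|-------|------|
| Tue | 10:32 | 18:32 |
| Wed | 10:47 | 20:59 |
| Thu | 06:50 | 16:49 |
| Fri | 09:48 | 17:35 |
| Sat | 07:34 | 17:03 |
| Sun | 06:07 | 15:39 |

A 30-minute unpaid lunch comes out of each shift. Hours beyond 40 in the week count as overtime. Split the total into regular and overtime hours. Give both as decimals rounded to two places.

Regular 40.00 hours, overtime 11.98 hours

Tue: 10:32–18:32 = 8 h 0 min; less 30 min break → 7 h 30 min
Wed: 10:47–20:59 = 10 h 12 min; less 30 min break → 9 h 42 min
Thu: 06:50–16:49 = 9 h 59 min; less 30 min break → 9 h 29 min
Fri: 09:48–17:35 = 7 h 47 min; less 30 min break → 7 h 17 min
Sat: 07:34–17:03 = 9 h 29 min; less 30 min break → 8 h 59 min
Sun: 06:07–15:39 = 9 h 32 min; less 30 min break → 9 h 2 min
Total worked: 51 h 59 min = 51.98 h.
Threshold 40 h → overtime 11 h 59 min, regular 40 h 0 min.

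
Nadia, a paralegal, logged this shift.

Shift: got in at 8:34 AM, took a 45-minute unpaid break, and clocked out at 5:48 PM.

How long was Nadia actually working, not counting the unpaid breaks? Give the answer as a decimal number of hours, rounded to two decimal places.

8.48 hours

Shift: 8:34 AM–5:48 PM = 9 h 14 min; less 45 min break → 8 h 29 min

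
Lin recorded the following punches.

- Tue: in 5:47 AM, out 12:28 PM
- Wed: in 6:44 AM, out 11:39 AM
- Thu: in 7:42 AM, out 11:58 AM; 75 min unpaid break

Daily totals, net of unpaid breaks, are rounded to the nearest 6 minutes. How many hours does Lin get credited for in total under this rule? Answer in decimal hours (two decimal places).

Tue: 5:47 AM–12:28 PM = 6 h 41 min → rounds to 6 h 42 min
Wed: 6:44 AM–11:39 AM = 4 h 55 min → rounds to 4 h 54 min
Thu: 7:42 AM–11:58 AM = 4 h 16 min − 75 min = 3 h 1 min → rounds to 3 h 0 min
Total credited: 14 h 36 min.

14.60 hours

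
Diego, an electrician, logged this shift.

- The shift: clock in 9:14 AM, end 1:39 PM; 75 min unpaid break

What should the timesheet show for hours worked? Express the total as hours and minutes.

3 h 10 min

The shift: 9:14 AM–1:39 PM = 4 h 25 min; less 75 min break → 3 h 10 min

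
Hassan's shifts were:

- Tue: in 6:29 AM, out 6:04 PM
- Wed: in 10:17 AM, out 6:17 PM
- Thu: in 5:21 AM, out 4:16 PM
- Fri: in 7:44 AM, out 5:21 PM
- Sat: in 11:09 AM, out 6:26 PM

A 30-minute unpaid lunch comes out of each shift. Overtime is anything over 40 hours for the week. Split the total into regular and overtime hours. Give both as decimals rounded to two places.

Tue: 6:29 AM–6:04 PM = 11 h 35 min; less 30 min break → 11 h 5 min
Wed: 10:17 AM–6:17 PM = 8 h 0 min; less 30 min break → 7 h 30 min
Thu: 5:21 AM–4:16 PM = 10 h 55 min; less 30 min break → 10 h 25 min
Fri: 7:44 AM–5:21 PM = 9 h 37 min; less 30 min break → 9 h 7 min
Sat: 11:09 AM–6:26 PM = 7 h 17 min; less 30 min break → 6 h 47 min
Total worked: 44 h 54 min = 44.90 h.
Threshold 40 h → overtime 4 h 54 min, regular 40 h 0 min.

Regular 40.00 hours, overtime 4.90 hours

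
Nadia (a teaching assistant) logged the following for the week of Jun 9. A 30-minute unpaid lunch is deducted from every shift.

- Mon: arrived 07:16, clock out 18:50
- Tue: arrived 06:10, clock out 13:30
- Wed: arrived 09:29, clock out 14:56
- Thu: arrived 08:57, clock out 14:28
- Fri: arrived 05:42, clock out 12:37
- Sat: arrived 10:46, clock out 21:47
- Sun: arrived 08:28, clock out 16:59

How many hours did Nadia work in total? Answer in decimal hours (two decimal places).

Mon: 07:16–18:50 = 11 h 34 min; less 30 min break → 11 h 4 min
Tue: 06:10–13:30 = 7 h 20 min; less 30 min break → 6 h 50 min
Wed: 09:29–14:56 = 5 h 27 min; less 30 min break → 4 h 57 min
Thu: 08:57–14:28 = 5 h 31 min; less 30 min break → 5 h 1 min
Fri: 05:42–12:37 = 6 h 55 min; less 30 min break → 6 h 25 min
Sat: 10:46–21:47 = 11 h 1 min; less 30 min break → 10 h 31 min
Sun: 08:28–16:59 = 8 h 31 min; less 30 min break → 8 h 1 min
Total: 11 h 4 min + 6 h 50 min + 4 h 57 min + 5 h 1 min + 6 h 25 min + 10 h 31 min + 8 h 1 min = 52 h 49 min.

52.82 hours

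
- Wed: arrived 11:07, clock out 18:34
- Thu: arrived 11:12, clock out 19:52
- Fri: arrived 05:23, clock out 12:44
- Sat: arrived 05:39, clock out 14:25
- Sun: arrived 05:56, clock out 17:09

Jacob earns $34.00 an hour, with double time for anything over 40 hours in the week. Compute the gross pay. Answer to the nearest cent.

$1594.60

Wed: 11:07–18:34 = 7 h 27 min
Thu: 11:12–19:52 = 8 h 40 min
Fri: 05:23–12:44 = 7 h 21 min
Sat: 05:39–14:25 = 8 h 46 min
Sun: 05:56–17:09 = 11 h 13 min
Total worked: 43 h 27 min = 2607 min.
Regular 40 h 0 min = 2400 min at $34.00/h; overtime 3 h 27 min = 207 min at $68.00/h.
Pay = (2400 × $34.00 + 207 × $68.00) ÷ 60 = $1594.60.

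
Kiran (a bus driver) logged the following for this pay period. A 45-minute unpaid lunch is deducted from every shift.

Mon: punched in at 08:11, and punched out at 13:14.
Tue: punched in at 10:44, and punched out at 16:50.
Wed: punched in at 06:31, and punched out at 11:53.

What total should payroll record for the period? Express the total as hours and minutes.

Mon: 08:11–13:14 = 5 h 3 min; less 45 min break → 4 h 18 min
Tue: 10:44–16:50 = 6 h 6 min; less 45 min break → 5 h 21 min
Wed: 06:31–11:53 = 5 h 22 min; less 45 min break → 4 h 37 min
Total: 4 h 18 min + 5 h 21 min + 4 h 37 min = 14 h 16 min.

14 h 16 min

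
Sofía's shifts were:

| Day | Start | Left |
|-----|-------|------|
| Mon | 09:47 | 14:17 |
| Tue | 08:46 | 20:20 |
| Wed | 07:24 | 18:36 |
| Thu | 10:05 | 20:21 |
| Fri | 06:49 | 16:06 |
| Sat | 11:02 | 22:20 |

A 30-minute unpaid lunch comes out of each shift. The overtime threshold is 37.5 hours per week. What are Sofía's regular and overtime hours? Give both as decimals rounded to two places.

Mon: 09:47–14:17 = 4 h 30 min; less 30 min break → 4 h 0 min
Tue: 08:46–20:20 = 11 h 34 min; less 30 min break → 11 h 4 min
Wed: 07:24–18:36 = 11 h 12 min; less 30 min break → 10 h 42 min
Thu: 10:05–20:21 = 10 h 16 min; less 30 min break → 9 h 46 min
Fri: 06:49–16:06 = 9 h 17 min; less 30 min break → 8 h 47 min
Sat: 11:02–22:20 = 11 h 18 min; less 30 min break → 10 h 48 min
Total worked: 55 h 7 min = 55.12 h.
Threshold 37.5 h → overtime 17 h 37 min, regular 37 h 30 min.

Regular 37.50 hours, overtime 17.62 hours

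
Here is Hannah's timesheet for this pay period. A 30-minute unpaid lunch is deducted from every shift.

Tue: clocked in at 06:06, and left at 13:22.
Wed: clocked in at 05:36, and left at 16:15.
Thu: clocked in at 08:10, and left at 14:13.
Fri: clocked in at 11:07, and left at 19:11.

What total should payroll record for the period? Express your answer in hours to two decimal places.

30.03 hours

Tue: 06:06–13:22 = 7 h 16 min; less 30 min break → 6 h 46 min
Wed: 05:36–16:15 = 10 h 39 min; less 30 min break → 10 h 9 min
Thu: 08:10–14:13 = 6 h 3 min; less 30 min break → 5 h 33 min
Fri: 11:07–19:11 = 8 h 4 min; less 30 min break → 7 h 34 min
Total: 6 h 46 min + 10 h 9 min + 5 h 33 min + 7 h 34 min = 30 h 2 min.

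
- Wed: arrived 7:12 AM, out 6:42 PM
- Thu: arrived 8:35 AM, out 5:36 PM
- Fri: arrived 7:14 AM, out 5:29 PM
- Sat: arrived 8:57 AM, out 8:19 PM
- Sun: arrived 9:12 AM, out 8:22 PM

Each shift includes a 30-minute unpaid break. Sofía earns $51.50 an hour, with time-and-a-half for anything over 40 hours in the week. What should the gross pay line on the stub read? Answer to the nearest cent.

$2894.30

Wed: 7:12 AM–6:42 PM = 11 h 30 min; less 30 min break → 11 h 0 min
Thu: 8:35 AM–5:36 PM = 9 h 1 min; less 30 min break → 8 h 31 min
Fri: 7:14 AM–5:29 PM = 10 h 15 min; less 30 min break → 9 h 45 min
Sat: 8:57 AM–8:19 PM = 11 h 22 min; less 30 min break → 10 h 52 min
Sun: 9:12 AM–8:22 PM = 11 h 10 min; less 30 min break → 10 h 40 min
Total worked: 50 h 48 min = 3048 min.
Regular 40 h 0 min = 2400 min at $51.50/h; overtime 10 h 48 min = 648 min at $77.25/h.
Pay = (2400 × $51.50 + 648 × $77.25) ÷ 60 = $2894.30.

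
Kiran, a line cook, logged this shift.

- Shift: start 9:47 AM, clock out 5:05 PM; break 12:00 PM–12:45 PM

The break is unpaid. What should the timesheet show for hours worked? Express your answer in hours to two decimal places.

Shift: 9:47 AM–5:05 PM = 7 h 18 min; less 45 min break → 6 h 33 min

6.55 hours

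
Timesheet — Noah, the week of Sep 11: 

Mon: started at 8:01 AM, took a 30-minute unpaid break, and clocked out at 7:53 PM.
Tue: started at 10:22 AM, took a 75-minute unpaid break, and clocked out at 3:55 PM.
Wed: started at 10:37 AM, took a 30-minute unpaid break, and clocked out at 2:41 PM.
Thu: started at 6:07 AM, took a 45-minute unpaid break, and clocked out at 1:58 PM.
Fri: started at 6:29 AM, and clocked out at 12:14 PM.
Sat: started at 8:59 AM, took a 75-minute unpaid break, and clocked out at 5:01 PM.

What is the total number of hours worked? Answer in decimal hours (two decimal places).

Mon: 8:01 AM–7:53 PM = 11 h 52 min; less 30 min break → 11 h 22 min
Tue: 10:22 AM–3:55 PM = 5 h 33 min; less 75 min break → 4 h 18 min
Wed: 10:37 AM–2:41 PM = 4 h 4 min; less 30 min break → 3 h 34 min
Thu: 6:07 AM–1:58 PM = 7 h 51 min; less 45 min break → 7 h 6 min
Fri: 6:29 AM–12:14 PM = 5 h 45 min
Sat: 8:59 AM–5:01 PM = 8 h 2 min; less 75 min break → 6 h 47 min
Total: 11 h 22 min + 4 h 18 min + 3 h 34 min + 7 h 6 min + 5 h 45 min + 6 h 47 min = 38 h 52 min.

38.87 hours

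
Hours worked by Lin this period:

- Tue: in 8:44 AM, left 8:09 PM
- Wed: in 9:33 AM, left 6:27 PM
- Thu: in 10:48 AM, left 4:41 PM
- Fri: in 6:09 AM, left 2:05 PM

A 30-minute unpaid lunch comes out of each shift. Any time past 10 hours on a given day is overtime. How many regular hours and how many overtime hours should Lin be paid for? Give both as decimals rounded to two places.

Regular 31.22 hours, overtime 0.92 hours

Tue: 8:44 AM–8:09 PM = 11 h 25 min; less 30 min break → 10 h 55 min
Wed: 9:33 AM–6:27 PM = 8 h 54 min; less 30 min break → 8 h 24 min
Thu: 10:48 AM–4:41 PM = 5 h 53 min; less 30 min break → 5 h 23 min
Fri: 6:09 AM–2:05 PM = 7 h 56 min; less 30 min break → 7 h 26 min
Tue reg 10 h 0 min / OT 0 h 55 min; Wed reg 8 h 24 min / OT 0 h 0 min; Thu reg 5 h 23 min / OT 0 h 0 min; Fri reg 7 h 26 min / OT 0 h 0 min.
Totals: regular 31 h 13 min, overtime 0 h 55 min.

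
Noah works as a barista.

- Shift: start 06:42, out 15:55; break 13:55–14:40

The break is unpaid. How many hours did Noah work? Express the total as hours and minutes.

Shift: 06:42–15:55 = 9 h 13 min; less 45 min break → 8 h 28 min

8 h 28 min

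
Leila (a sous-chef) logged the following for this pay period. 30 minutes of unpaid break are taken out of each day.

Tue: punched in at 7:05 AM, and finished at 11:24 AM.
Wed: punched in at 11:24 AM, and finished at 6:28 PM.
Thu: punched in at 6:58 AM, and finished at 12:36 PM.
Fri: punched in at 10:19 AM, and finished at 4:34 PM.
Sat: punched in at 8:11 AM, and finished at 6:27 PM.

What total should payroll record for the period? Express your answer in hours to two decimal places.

31.03 hours

Tue: 7:05 AM–11:24 AM = 4 h 19 min; less 30 min break → 3 h 49 min
Wed: 11:24 AM–6:28 PM = 7 h 4 min; less 30 min break → 6 h 34 min
Thu: 6:58 AM–12:36 PM = 5 h 38 min; less 30 min break → 5 h 8 min
Fri: 10:19 AM–4:34 PM = 6 h 15 min; less 30 min break → 5 h 45 min
Sat: 8:11 AM–6:27 PM = 10 h 16 min; less 30 min break → 9 h 46 min
Total: 3 h 49 min + 6 h 34 min + 5 h 8 min + 5 h 45 min + 9 h 46 min = 31 h 2 min.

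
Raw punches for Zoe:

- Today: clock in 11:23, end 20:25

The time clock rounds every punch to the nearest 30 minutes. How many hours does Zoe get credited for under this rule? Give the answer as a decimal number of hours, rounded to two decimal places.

9.00 hours

Today: in 11:23→11:30, out 20:25→20:30; 9 h 0 min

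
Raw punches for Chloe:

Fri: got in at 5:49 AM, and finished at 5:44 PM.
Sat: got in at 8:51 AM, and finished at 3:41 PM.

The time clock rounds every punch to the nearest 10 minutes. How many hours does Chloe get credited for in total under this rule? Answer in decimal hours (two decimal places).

Fri: in 5:49 AM→5:50 AM, out 5:44 PM→5:40 PM; 11 h 50 min
Sat: in 8:51 AM→8:50 AM, out 3:41 PM→3:40 PM; 6 h 50 min
Total credited: 18 h 40 min.

18.67 hours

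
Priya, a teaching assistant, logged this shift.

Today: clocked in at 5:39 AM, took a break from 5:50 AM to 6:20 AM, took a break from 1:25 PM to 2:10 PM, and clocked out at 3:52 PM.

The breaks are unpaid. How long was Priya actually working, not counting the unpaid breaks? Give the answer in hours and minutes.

8 h 58 min

Today: 5:39 AM–3:52 PM = 10 h 13 min; less 75 min break → 8 h 58 min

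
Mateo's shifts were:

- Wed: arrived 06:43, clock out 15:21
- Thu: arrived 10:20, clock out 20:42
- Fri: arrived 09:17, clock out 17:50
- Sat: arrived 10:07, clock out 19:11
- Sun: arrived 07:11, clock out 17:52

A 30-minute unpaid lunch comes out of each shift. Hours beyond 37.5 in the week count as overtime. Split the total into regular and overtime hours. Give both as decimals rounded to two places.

Regular 37.50 hours, overtime 7.30 hours

Wed: 06:43–15:21 = 8 h 38 min; less 30 min break → 8 h 8 min
Thu: 10:20–20:42 = 10 h 22 min; less 30 min break → 9 h 52 min
Fri: 09:17–17:50 = 8 h 33 min; less 30 min break → 8 h 3 min
Sat: 10:07–19:11 = 9 h 4 min; less 30 min break → 8 h 34 min
Sun: 07:11–17:52 = 10 h 41 min; less 30 min break → 10 h 11 min
Total worked: 44 h 48 min = 44.80 h.
Threshold 37.5 h → overtime 7 h 18 min, regular 37 h 30 min.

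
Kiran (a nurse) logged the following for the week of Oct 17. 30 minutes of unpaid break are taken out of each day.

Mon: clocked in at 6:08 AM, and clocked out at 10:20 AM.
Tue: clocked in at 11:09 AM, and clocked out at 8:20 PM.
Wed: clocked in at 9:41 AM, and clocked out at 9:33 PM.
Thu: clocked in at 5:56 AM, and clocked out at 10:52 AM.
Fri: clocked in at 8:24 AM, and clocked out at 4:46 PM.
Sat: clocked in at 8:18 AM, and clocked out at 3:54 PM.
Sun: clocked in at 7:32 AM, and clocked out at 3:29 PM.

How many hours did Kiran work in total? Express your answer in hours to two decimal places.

50.60 hours

Mon: 6:08 AM–10:20 AM = 4 h 12 min; less 30 min break → 3 h 42 min
Tue: 11:09 AM–8:20 PM = 9 h 11 min; less 30 min break → 8 h 41 min
Wed: 9:41 AM–9:33 PM = 11 h 52 min; less 30 min break → 11 h 22 min
Thu: 5:56 AM–10:52 AM = 4 h 56 min; less 30 min break → 4 h 26 min
Fri: 8:24 AM–4:46 PM = 8 h 22 min; less 30 min break → 7 h 52 min
Sat: 8:18 AM–3:54 PM = 7 h 36 min; less 30 min break → 7 h 6 min
Sun: 7:32 AM–3:29 PM = 7 h 57 min; less 30 min break → 7 h 27 min
Total: 3 h 42 min + 8 h 41 min + 11 h 22 min + 4 h 26 min + 7 h 52 min + 7 h 6 min + 7 h 27 min = 50 h 36 min.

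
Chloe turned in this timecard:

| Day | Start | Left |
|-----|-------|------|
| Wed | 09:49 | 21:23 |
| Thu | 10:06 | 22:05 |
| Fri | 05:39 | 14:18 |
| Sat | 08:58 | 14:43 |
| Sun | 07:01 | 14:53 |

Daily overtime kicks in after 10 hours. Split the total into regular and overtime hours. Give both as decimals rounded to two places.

Wed: 09:49–21:23 = 11 h 34 min
Thu: 10:06–22:05 = 11 h 59 min
Fri: 05:39–14:18 = 8 h 39 min
Sat: 08:58–14:43 = 5 h 45 min
Sun: 07:01–14:53 = 7 h 52 min
Wed reg 10 h 0 min / OT 1 h 34 min; Thu reg 10 h 0 min / OT 1 h 59 min; Fri reg 8 h 39 min / OT 0 h 0 min; Sat reg 5 h 45 min / OT 0 h 0 min; Sun reg 7 h 52 min / OT 0 h 0 min.
Totals: regular 42 h 16 min, overtime 3 h 33 min.

Regular 42.27 hours, overtime 3.55 hours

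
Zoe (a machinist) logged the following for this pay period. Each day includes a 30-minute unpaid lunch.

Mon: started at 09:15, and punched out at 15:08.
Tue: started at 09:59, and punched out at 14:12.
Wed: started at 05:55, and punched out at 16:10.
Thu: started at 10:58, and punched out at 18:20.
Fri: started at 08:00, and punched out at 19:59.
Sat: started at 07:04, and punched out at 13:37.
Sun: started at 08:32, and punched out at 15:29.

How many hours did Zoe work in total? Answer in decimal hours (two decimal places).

49.70 hours

Mon: 09:15–15:08 = 5 h 53 min; less 30 min break → 5 h 23 min
Tue: 09:59–14:12 = 4 h 13 min; less 30 min break → 3 h 43 min
Wed: 05:55–16:10 = 10 h 15 min; less 30 min break → 9 h 45 min
Thu: 10:58–18:20 = 7 h 22 min; less 30 min break → 6 h 52 min
Fri: 08:00–19:59 = 11 h 59 min; less 30 min break → 11 h 29 min
Sat: 07:04–13:37 = 6 h 33 min; less 30 min break → 6 h 3 min
Sun: 08:32–15:29 = 6 h 57 min; less 30 min break → 6 h 27 min
Total: 5 h 23 min + 3 h 43 min + 9 h 45 min + 6 h 52 min + 11 h 29 min + 6 h 3 min + 6 h 27 min = 49 h 42 min.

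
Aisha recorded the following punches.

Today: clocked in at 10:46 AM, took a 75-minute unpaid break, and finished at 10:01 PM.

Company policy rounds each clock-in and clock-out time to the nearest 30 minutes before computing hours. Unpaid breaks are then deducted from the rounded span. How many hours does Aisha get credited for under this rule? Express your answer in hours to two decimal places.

9.75 hours

Today: in 10:46 AM→11:00 AM, out 10:01 PM→10:00 PM; 11 h 0 min − 75 min = 9 h 45 min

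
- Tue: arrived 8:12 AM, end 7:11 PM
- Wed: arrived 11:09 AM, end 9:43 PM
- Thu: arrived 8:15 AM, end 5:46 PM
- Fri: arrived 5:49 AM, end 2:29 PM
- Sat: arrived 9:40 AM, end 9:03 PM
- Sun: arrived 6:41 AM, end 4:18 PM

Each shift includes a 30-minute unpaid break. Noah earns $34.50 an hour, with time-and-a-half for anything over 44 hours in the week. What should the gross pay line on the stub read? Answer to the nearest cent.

Tue: 8:12 AM–7:11 PM = 10 h 59 min; less 30 min break → 10 h 29 min
Wed: 11:09 AM–9:43 PM = 10 h 34 min; less 30 min break → 10 h 4 min
Thu: 8:15 AM–5:46 PM = 9 h 31 min; less 30 min break → 9 h 1 min
Fri: 5:49 AM–2:29 PM = 8 h 40 min; less 30 min break → 8 h 10 min
Sat: 9:40 AM–9:03 PM = 11 h 23 min; less 30 min break → 10 h 53 min
Sun: 6:41 AM–4:18 PM = 9 h 37 min; less 30 min break → 9 h 7 min
Total worked: 57 h 44 min = 3464 min.
Regular 44 h 0 min = 2640 min at $34.50/h; overtime 13 h 44 min = 824 min at $51.75/h.
Pay = (2640 × $34.50 + 824 × $51.75) ÷ 60 = $2228.70.

$2228.70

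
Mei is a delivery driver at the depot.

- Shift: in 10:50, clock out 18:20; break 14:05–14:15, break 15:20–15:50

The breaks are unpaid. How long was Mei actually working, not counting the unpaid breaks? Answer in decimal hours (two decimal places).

Shift: 10:50–18:20 = 7 h 30 min; less 40 min break → 6 h 50 min

6.83 hours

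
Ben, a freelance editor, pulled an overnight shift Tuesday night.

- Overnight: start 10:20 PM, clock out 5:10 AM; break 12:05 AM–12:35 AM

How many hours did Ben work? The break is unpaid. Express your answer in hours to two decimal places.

Overnight: 10:20 PM → midnight = 1 h 40 min; midnight → 5:10 AM = 5 h 10 min; span 6 h 50 min; less 30 min break → 6 h 20 min

6.33 hours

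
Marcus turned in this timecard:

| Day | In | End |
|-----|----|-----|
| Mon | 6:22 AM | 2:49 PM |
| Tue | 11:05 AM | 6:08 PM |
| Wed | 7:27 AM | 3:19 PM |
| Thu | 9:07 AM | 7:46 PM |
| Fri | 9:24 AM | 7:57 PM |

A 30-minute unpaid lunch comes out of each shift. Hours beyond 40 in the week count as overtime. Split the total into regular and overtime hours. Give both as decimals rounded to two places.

Mon: 6:22 AM–2:49 PM = 8 h 27 min; less 30 min break → 7 h 57 min
Tue: 11:05 AM–6:08 PM = 7 h 3 min; less 30 min break → 6 h 33 min
Wed: 7:27 AM–3:19 PM = 7 h 52 min; less 30 min break → 7 h 22 min
Thu: 9:07 AM–7:46 PM = 10 h 39 min; less 30 min break → 10 h 9 min
Fri: 9:24 AM–7:57 PM = 10 h 33 min; less 30 min break → 10 h 3 min
Total worked: 42 h 4 min = 42.07 h.
Threshold 40 h → overtime 2 h 4 min, regular 40 h 0 min.

Regular 40.00 hours, overtime 2.07 hours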